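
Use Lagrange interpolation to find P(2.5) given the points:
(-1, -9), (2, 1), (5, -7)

Lagrange interpolation formula:
P(x) = Σ yᵢ × Lᵢ(x)
where Lᵢ(x) = Π_{j≠i} (x - xⱼ)/(xᵢ - xⱼ)

L_0(2.5) = (2.5 - 2)/(-1 - 2) × (2.5 - 5)/(-1 - 5) = -0.069444
L_1(2.5) = (2.5 - (-1))/(2 - (-1)) × (2.5 - 5)/(2 - 5) = 0.972222
L_2(2.5) = (2.5 - (-1))/(5 - (-1)) × (2.5 - 2)/(5 - 2) = 0.097222

P(2.5) = (-9)×L_0(2.5) + 1×L_1(2.5) + (-7)×L_2(2.5)
P(2.5) = 0.916667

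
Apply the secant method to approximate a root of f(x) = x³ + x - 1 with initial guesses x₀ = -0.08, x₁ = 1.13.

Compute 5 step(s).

f(x) = x³ + x - 1
x₀ = -0.08, x₁ = 1.13

Secant formula: x_{n+1} = x_n - f(x_n)(x_n - x_{n-1})/(f(x_n) - f(x_{n-1}))

Iteration 1:
  f(-0.080000) = -1.080512
  f(1.130000) = 1.572897
  x_2 = 1.130000 - 1.572897×(1.130000 - (-0.080000))/(1.572897 - (-1.080512))
       = 0.412732
Iteration 2:
  f(1.130000) = 1.572897
  f(0.412732) = -0.516960
  x_3 = 0.412732 - (-0.516960)×(0.412732 - 1.130000)/(-0.516960 - 1.572897)
       = 0.590160
Iteration 3:
  f(0.412732) = -0.516960
  f(0.590160) = -0.204294
  x_4 = 0.590160 - (-0.204294)×(0.590160 - 0.412732)/(-0.204294 - (-0.516960))
       = 0.706090
Iteration 4:
  f(0.590160) = -0.204294
  f(0.706090) = 0.058121
  x_5 = 0.706090 - 0.058121×(0.706090 - 0.590160)/(0.058121 - (-0.204294))
       = 0.680413
Iteration 5:
  f(0.706090) = 0.058121
  f(0.680413) = -0.004581
  x_6 = 0.680413 - (-0.004581)×(0.680413 - 0.706090)/(-0.004581 - 0.058121)
       = 0.682289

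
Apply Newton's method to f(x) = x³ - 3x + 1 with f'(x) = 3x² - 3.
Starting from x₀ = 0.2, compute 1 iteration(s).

f(x) = x³ - 3x + 1
f'(x) = 3x² - 3
x₀ = 0.2

Newton-Raphson formula: x_{n+1} = x_n - f(x_n)/f'(x_n)

Iteration 1:
  f(0.200000) = 0.408000
  f'(0.200000) = -2.880000
  x_1 = 0.200000 - 0.408000/(-2.880000) = 0.341667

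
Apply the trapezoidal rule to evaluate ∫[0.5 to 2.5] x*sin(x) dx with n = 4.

f(x) = x*sin(x)
a = 0.5, b = 2.5, n = 4
h = (b - a)/n = 0.500000

Trapezoidal rule: (h/2)[f(x₀) + 2f(x₁) + 2f(x₂) + ... + f(xₙ)]

x_0 = 0.5000, f(x_0) = 0.239713, coefficient = 1
x_1 = 1.0000, f(x_1) = 0.841471, coefficient = 2
x_2 = 1.5000, f(x_2) = 1.496242, coefficient = 2
x_3 = 2.0000, f(x_3) = 1.818595, coefficient = 2
x_4 = 2.5000, f(x_4) = 1.496180, coefficient = 1

I ≈ (0.500000/2) × 10.048510 = 2.512127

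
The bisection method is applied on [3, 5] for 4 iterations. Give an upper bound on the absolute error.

Bisection error bound: |error| ≤ (b-a)/2^n
|error| ≤ (5 - 3)/2^4 = 2/2^4
|error| ≤ 0.1250000000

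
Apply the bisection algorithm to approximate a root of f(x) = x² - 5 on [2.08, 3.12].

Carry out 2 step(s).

f(x) = x² - 5
Initial interval: [2.08, 3.12]

Iteration 1:
  c_1 = (2.080000 + 3.120000)/2 = 2.600000
  f(c_1) = f(2.600000) = 1.760000
  f(a) × f(c) < 0, new interval: [2.080000, 2.600000]
Iteration 2:
  c_2 = (2.080000 + 2.600000)/2 = 2.340000
  f(c_2) = f(2.340000) = 0.475600
  f(a) × f(c) < 0, new interval: [2.080000, 2.340000]

After 2 iteration(s), the approximation is c_2 = 2.340000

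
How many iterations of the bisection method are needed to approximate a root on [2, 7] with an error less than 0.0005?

We need (b-a)/2^n ≤ 0.0005
(7 - 2)/2^n ≤ 0.0005
5/2^n ≤ 0.0005
2^n ≥ 10000
n ≥ log₂(10000) = 13.29
n ≥ 14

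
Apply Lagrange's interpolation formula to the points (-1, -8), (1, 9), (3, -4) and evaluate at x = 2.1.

Lagrange interpolation formula:
P(x) = Σ yᵢ × Lᵢ(x)
where Lᵢ(x) = Π_{j≠i} (x - xⱼ)/(xᵢ - xⱼ)

L_0(2.1) = (2.1 - 1)/(-1 - 1) × (2.1 - 3)/(-1 - 3) = -0.123750
L_1(2.1) = (2.1 - (-1))/(1 - (-1)) × (2.1 - 3)/(1 - 3) = 0.697500
L_2(2.1) = (2.1 - (-1))/(3 - (-1)) × (2.1 - 1)/(3 - 1) = 0.426250

P(2.1) = (-8)×L_0(2.1) + 9×L_1(2.1) + (-4)×L_2(2.1)
P(2.1) = 5.562500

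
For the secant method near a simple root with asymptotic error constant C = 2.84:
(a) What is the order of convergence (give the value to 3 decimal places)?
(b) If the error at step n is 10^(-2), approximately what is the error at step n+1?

(a) Secant method has superlinear convergence with order φ = (1+√5)/2 ≈ 1.618.
    This means |e_{n+1}| ≈ C|e_n|^1.618.

(b) With |e_n| = 10^(-2) and C = 2.84:
    |e_{n+1}| ≈ 2.84 × (10^(-2))^1.618 = 2.84 × 10^(-3.24)

(a) ≈ 1.618 (golden ratio); (b) |e_{n+1}| ≈ 1.649e-03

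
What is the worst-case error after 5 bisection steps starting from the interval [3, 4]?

Bisection error bound: |error| ≤ (b-a)/2^n
|error| ≤ (4 - 3)/2^5 = 1/2^5
|error| ≤ 0.0312500000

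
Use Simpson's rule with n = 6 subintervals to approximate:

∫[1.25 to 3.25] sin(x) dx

f(x) = sin(x)
a = 1.25, b = 3.25, n = 6
h = (b - a)/n = 0.333333

Simpson's rule: (h/3)[f(x₀) + 4f(x₁) + 2f(x₂) + ... + f(xₙ)]

x_0 = 1.2500, f(x_0) = 0.948985, coefficient = 1
x_1 = 1.5833, f(x_1) = 0.999921, coefficient = 4
x_2 = 1.9167, f(x_2) = 0.940781, coefficient = 2
x_3 = 2.2500, f(x_3) = 0.778073, coefficient = 4
x_4 = 2.5833, f(x_4) = 0.529711, coefficient = 2
x_5 = 2.9167, f(x_5) = 0.223034, coefficient = 4
x_6 = 3.2500, f(x_6) = -0.108195, coefficient = 1

I ≈ (0.333333/3) × 11.785887 = 1.309543
Exact value: 1.309452
Error: 0.000091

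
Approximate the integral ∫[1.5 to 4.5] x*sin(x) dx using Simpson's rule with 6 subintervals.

f(x) = x*sin(x)
a = 1.5, b = 4.5, n = 6
h = (b - a)/n = 0.500000

Simpson's rule: (h/3)[f(x₀) + 4f(x₁) + 2f(x₂) + ... + f(xₙ)]

x_0 = 1.5000, f(x_0) = 1.496242, coefficient = 1
x_1 = 2.0000, f(x_1) = 1.818595, coefficient = 4
x_2 = 2.5000, f(x_2) = 1.496180, coefficient = 2
x_3 = 3.0000, f(x_3) = 0.423360, coefficient = 4
x_4 = 3.5000, f(x_4) = -1.227741, coefficient = 2
x_5 = 4.0000, f(x_5) = -3.027210, coefficient = 4
x_6 = 4.5000, f(x_6) = -4.398886, coefficient = 1

I ≈ (0.500000/3) × -5.506785 = -0.917798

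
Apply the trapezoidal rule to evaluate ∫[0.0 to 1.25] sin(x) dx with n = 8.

f(x) = sin(x)
a = 0.0, b = 1.25, n = 8
h = (b - a)/n = 0.156250

Trapezoidal rule: (h/2)[f(x₀) + 2f(x₁) + 2f(x₂) + ... + f(xₙ)]

x_0 = 0.0000, f(x_0) = 0.000000, coefficient = 1
x_1 = 0.1562, f(x_1) = 0.155615, coefficient = 2
x_2 = 0.3125, f(x_2) = 0.307439, coefficient = 2
x_3 = 0.4688, f(x_3) = 0.451771, coefficient = 2
x_4 = 0.6250, f(x_4) = 0.585097, coefficient = 2
x_5 = 0.7812, f(x_5) = 0.704168, coefficient = 2
x_6 = 0.9375, f(x_6) = 0.806081, coefficient = 2
x_7 = 1.0938, f(x_7) = 0.888355, coefficient = 2
x_8 = 1.2500, f(x_8) = 0.948985, coefficient = 1

I ≈ (0.156250/2) × 8.746036 = 0.683284
Exact value: 0.684678
Error: 0.001394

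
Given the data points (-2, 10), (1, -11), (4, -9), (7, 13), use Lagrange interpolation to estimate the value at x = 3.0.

Lagrange interpolation formula:
P(x) = Σ yᵢ × Lᵢ(x)
where Lᵢ(x) = Π_{j≠i} (x - xⱼ)/(xᵢ - xⱼ)

L_0(3.0) = (3.0 - 1)/(-2 - 1) × (3.0 - 4)/(-2 - 4) × (3.0 - 7)/(-2 - 7) = -0.049383
L_1(3.0) = (3.0 - (-2))/(1 - (-2)) × (3.0 - 4)/(1 - 4) × (3.0 - 7)/(1 - 7) = 0.370370
L_2(3.0) = (3.0 - (-2))/(4 - (-2)) × (3.0 - 1)/(4 - 1) × (3.0 - 7)/(4 - 7) = 0.740741
L_3(3.0) = (3.0 - (-2))/(7 - (-2)) × (3.0 - 1)/(7 - 1) × (3.0 - 4)/(7 - 4) = -0.061728

P(3.0) = 10×L_0(3.0) + (-11)×L_1(3.0) + (-9)×L_2(3.0) + 13×L_3(3.0)
P(3.0) = -12.037037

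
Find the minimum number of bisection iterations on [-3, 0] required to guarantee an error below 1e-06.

We need (b-a)/2^n ≤ 1e-06
(0 - (-3))/2^n ≤ 1e-06
3/2^n ≤ 1e-06
2^n ≥ 3000000
n ≥ log₂(3000000) = 21.52
n ≥ 22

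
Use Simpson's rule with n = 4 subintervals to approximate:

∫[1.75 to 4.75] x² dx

f(x) = x²
a = 1.75, b = 4.75, n = 4
h = (b - a)/n = 0.750000

Simpson's rule: (h/3)[f(x₀) + 4f(x₁) + 2f(x₂) + ... + f(xₙ)]

x_0 = 1.7500, f(x_0) = 3.062500, coefficient = 1
x_1 = 2.5000, f(x_1) = 6.250000, coefficient = 4
x_2 = 3.2500, f(x_2) = 10.562500, coefficient = 2
x_3 = 4.0000, f(x_3) = 16.000000, coefficient = 4
x_4 = 4.7500, f(x_4) = 22.562500, coefficient = 1

I ≈ (0.750000/3) × 135.750000 = 33.937500
Exact value: 33.937500
Error: 0.000000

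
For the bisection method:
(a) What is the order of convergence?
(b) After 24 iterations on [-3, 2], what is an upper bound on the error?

(a) Bisection has linear (order 1) convergence; the error is halved each step.

(b) Error bound = (b-a)/2^n = (2 - (-3))/2^{24}
    = 5/2^{24}

(a) 1 (linear); (b) error ≤ 2.98e-07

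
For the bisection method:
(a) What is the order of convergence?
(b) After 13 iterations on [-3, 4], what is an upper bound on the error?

(a) Bisection has linear (order 1) convergence; the error is halved each step.

(b) Error bound = (b-a)/2^n = (4 - (-3))/2^{13}
    = 7/2^{13}

(a) 1 (linear); (b) error ≤ 8.54e-04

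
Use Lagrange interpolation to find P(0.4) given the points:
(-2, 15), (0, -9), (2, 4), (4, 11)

Lagrange interpolation formula:
P(x) = Σ yᵢ × Lᵢ(x)
where Lᵢ(x) = Π_{j≠i} (x - xⱼ)/(xᵢ - xⱼ)

L_0(0.4) = (0.4 - 0)/(-2 - 0) × (0.4 - 2)/(-2 - 2) × (0.4 - 4)/(-2 - 4) = -0.048000
L_1(0.4) = (0.4 - (-2))/(0 - (-2)) × (0.4 - 2)/(0 - 2) × (0.4 - 4)/(0 - 4) = 0.864000
L_2(0.4) = (0.4 - (-2))/(2 - (-2)) × (0.4 - 0)/(2 - 0) × (0.4 - 4)/(2 - 4) = 0.216000
L_3(0.4) = (0.4 - (-2))/(4 - (-2)) × (0.4 - 0)/(4 - 0) × (0.4 - 2)/(4 - 2) = -0.032000

P(0.4) = 15×L_0(0.4) + (-9)×L_1(0.4) + 4×L_2(0.4) + 11×L_3(0.4)
P(0.4) = -7.984000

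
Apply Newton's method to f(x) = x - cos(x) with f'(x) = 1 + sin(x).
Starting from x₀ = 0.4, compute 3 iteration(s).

f(x) = x - cos(x)
f'(x) = 1 + sin(x)
x₀ = 0.4

Newton-Raphson formula: x_{n+1} = x_n - f(x_n)/f'(x_n)

Iteration 1:
  f(0.400000) = -0.521061
  f'(0.400000) = 1.389418
  x_1 = 0.400000 - (-0.521061)/1.389418 = 0.775021
Iteration 2:
  f(0.775021) = 0.060615
  f'(0.775021) = 1.699731
  x_2 = 0.775021 - 0.060615/1.699731 = 0.739360
Iteration 3:
  f(0.739360) = 0.000460
  f'(0.739360) = 1.673815
  x_3 = 0.739360 - 0.000460/1.673815 = 0.739085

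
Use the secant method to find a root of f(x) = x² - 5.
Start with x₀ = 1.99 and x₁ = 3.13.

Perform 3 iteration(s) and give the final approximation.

f(x) = x² - 5
x₀ = 1.99, x₁ = 3.13

Secant formula: x_{n+1} = x_n - f(x_n)(x_n - x_{n-1})/(f(x_n) - f(x_{n-1}))

Iteration 1:
  f(1.990000) = -1.039900
  f(3.130000) = 4.796900
  x_2 = 3.130000 - 4.796900×(3.130000 - 1.990000)/(4.796900 - (-1.039900))
       = 2.193105
Iteration 2:
  f(3.130000) = 4.796900
  f(2.193105) = -0.190288
  x_3 = 2.193105 - (-0.190288)×(2.193105 - 3.130000)/(-0.190288 - 4.796900)
       = 2.228853
Iteration 3:
  f(2.193105) = -0.190288
  f(2.228853) = -0.032214
  x_4 = 2.228853 - (-0.032214)×(2.228853 - 2.193105)/(-0.032214 - (-0.190288))
       = 2.236138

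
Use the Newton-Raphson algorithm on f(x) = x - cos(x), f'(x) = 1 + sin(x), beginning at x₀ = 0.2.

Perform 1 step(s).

f(x) = x - cos(x)
f'(x) = 1 + sin(x)
x₀ = 0.2

Newton-Raphson formula: x_{n+1} = x_n - f(x_n)/f'(x_n)

Iteration 1:
  f(0.200000) = -0.780067
  f'(0.200000) = 1.198669
  x_1 = 0.200000 - (-0.780067)/1.198669 = 0.850777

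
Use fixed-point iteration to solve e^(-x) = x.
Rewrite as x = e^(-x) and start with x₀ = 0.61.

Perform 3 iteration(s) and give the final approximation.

Equation: e^(-x) = x
Fixed-point form: x = e^(-x)
x₀ = 0.61

x_1 = g(0.610000) = 0.543351
x_2 = g(0.543351) = 0.580799
x_3 = g(0.580799) = 0.559451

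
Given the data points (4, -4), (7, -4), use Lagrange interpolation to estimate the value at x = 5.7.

Lagrange interpolation formula:
P(x) = Σ yᵢ × Lᵢ(x)
where Lᵢ(x) = Π_{j≠i} (x - xⱼ)/(xᵢ - xⱼ)

L_0(5.7) = (5.7 - 7)/(4 - 7) = 0.433333
L_1(5.7) = (5.7 - 4)/(7 - 4) = 0.566667

P(5.7) = (-4)×L_0(5.7) + (-4)×L_1(5.7)
P(5.7) = -4.000000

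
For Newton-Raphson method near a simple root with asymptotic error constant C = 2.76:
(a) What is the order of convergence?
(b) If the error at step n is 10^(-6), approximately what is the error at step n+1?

(a) Newton-Raphson has quadratic (order 2) convergence near simple roots.
    This means |e_{n+1}| ≈ C|e_n|².

(b) With |e_n| = 10^(-6) and C = 2.76:
    |e_{n+1}| ≈ 2.76 × (10^(-6))² = 2.76 × 10^(-12)

(a) 2 (quadratic); (b) |e_{n+1}| ≈ 2.760e-12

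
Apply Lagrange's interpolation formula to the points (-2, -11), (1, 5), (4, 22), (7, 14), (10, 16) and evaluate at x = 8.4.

Lagrange interpolation formula:
P(x) = Σ yᵢ × Lᵢ(x)
where Lᵢ(x) = Π_{j≠i} (x - xⱼ)/(xᵢ - xⱼ)

L_0(8.4) = (8.4 - 1)/(-2 - 1) × (8.4 - 4)/(-2 - 4) × (8.4 - 7)/(-2 - 7) × (8.4 - 10)/(-2 - 10) = -0.037518
L_1(8.4) = (8.4 - (-2))/(1 - (-2)) × (8.4 - 4)/(1 - 4) × (8.4 - 7)/(1 - 7) × (8.4 - 10)/(1 - 10) = 0.210910
L_2(8.4) = (8.4 - (-2))/(4 - (-2)) × (8.4 - 1)/(4 - 1) × (8.4 - 7)/(4 - 7) × (8.4 - 10)/(4 - 10) = -0.532069
L_3(8.4) = (8.4 - (-2))/(7 - (-2)) × (8.4 - 1)/(7 - 1) × (8.4 - 4)/(7 - 4) × (8.4 - 10)/(7 - 10) = 1.114812
L_4(8.4) = (8.4 - (-2))/(10 - (-2)) × (8.4 - 1)/(10 - 1) × (8.4 - 4)/(10 - 4) × (8.4 - 7)/(10 - 7) = 0.243865

P(8.4) = (-11)×L_0(8.4) + 5×L_1(8.4) + 22×L_2(8.4) + 14×L_3(8.4) + 16×L_4(8.4)
P(8.4) = 9.270927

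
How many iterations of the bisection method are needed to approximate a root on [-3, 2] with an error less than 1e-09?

We need (b-a)/2^n ≤ 1e-09
(2 - (-3))/2^n ≤ 1e-09
5/2^n ≤ 1e-09
2^n ≥ 5000000000
n ≥ log₂(5000000000) = 32.22
n ≥ 33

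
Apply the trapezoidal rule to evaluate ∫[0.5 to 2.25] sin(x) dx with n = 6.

f(x) = sin(x)
a = 0.5, b = 2.25, n = 6
h = (b - a)/n = 0.291667

Trapezoidal rule: (h/2)[f(x₀) + 2f(x₁) + 2f(x₂) + ... + f(xₙ)]

x_0 = 0.5000, f(x_0) = 0.479426, coefficient = 1
x_1 = 0.7917, f(x_1) = 0.711525, coefficient = 2
x_2 = 1.0833, f(x_2) = 0.883524, coefficient = 2
x_3 = 1.3750, f(x_3) = 0.980893, coefficient = 2
x_4 = 1.6667, f(x_4) = 0.995408, coefficient = 2
x_5 = 1.9583, f(x_5) = 0.925843, coefficient = 2
x_6 = 2.2500, f(x_6) = 0.778073, coefficient = 1

I ≈ (0.291667/2) × 10.251885 = 1.495067
Exact value: 1.505756
Error: 0.010690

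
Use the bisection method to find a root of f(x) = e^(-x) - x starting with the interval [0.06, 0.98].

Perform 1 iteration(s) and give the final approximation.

f(x) = e^(-x) - x
Initial interval: [0.06, 0.98]

Iteration 1:
  c_1 = (0.060000 + 0.980000)/2 = 0.520000
  f(c_1) = f(0.520000) = 0.074521
  f(a) × f(c) ≥ 0, new interval: [0.520000, 0.980000]

After 1 iteration(s), the approximation is c_1 = 0.520000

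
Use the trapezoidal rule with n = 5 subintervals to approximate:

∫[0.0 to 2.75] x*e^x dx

f(x) = x*e^x
a = 0.0, b = 2.75, n = 5
h = (b - a)/n = 0.550000

Trapezoidal rule: (h/2)[f(x₀) + 2f(x₁) + 2f(x₂) + ... + f(xₙ)]

x_0 = 0.0000, f(x_0) = 0.000000, coefficient = 1
x_1 = 0.5500, f(x_1) = 0.953289, coefficient = 2
x_2 = 1.1000, f(x_2) = 3.304583, coefficient = 2
x_3 = 1.6500, f(x_3) = 8.591517, coefficient = 2
x_4 = 2.2000, f(x_4) = 19.855030, coefficient = 2
x_5 = 2.7500, f(x_5) = 43.017238, coefficient = 1

I ≈ (0.550000/2) × 108.426074 = 29.817170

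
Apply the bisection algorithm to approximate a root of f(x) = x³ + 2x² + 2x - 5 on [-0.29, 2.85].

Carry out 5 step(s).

f(x) = x³ + 2x² + 2x - 5
Initial interval: [-0.29, 2.85]

Iteration 1:
  c_1 = (-0.290000 + 2.850000)/2 = 1.280000
  f(c_1) = f(1.280000) = 2.933952
  f(a) × f(c) < 0, new interval: [-0.290000, 1.280000]
Iteration 2:
  c_2 = (-0.290000 + 1.280000)/2 = 0.495000
  f(c_2) = f(0.495000) = -3.398663
  f(a) × f(c) ≥ 0, new interval: [0.495000, 1.280000]
Iteration 3:
  c_3 = (0.495000 + 1.280000)/2 = 0.887500
  f(c_3) = f(0.887500) = -0.950643
  f(a) × f(c) ≥ 0, new interval: [0.887500, 1.280000]
Iteration 4:
  c_4 = (0.887500 + 1.280000)/2 = 1.083750
  f(c_4) = f(1.083750) = 0.789408
  f(a) × f(c) < 0, new interval: [0.887500, 1.083750]
Iteration 5:
  c_5 = (0.887500 + 1.083750)/2 = 0.985625
  f(c_5) = f(0.985625) = -0.128345
  f(a) × f(c) ≥ 0, new interval: [0.985625, 1.083750]

After 5 iteration(s), the approximation is c_5 = 0.985625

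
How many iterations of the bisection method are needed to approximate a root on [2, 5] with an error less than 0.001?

We need (b-a)/2^n ≤ 0.001
(5 - 2)/2^n ≤ 0.001
3/2^n ≤ 0.001
2^n ≥ 3000
n ≥ log₂(3000) = 11.55
n ≥ 12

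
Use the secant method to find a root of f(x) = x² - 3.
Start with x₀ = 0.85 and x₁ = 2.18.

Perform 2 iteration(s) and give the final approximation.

f(x) = x² - 3
x₀ = 0.85, x₁ = 2.18

Secant formula: x_{n+1} = x_n - f(x_n)(x_n - x_{n-1})/(f(x_n) - f(x_{n-1}))

Iteration 1:
  f(0.850000) = -2.277500
  f(2.180000) = 1.752400
  x_2 = 2.180000 - 1.752400×(2.180000 - 0.850000)/(1.752400 - (-2.277500))
       = 1.601650
Iteration 2:
  f(2.180000) = 1.752400
  f(1.601650) = -0.434717
  x_3 = 1.601650 - (-0.434717)×(1.601650 - 2.180000)/(-0.434717 - 1.752400)
       = 1.716604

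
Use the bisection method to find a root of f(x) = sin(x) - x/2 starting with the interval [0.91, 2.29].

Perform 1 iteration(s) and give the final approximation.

f(x) = sin(x) - x/2
Initial interval: [0.91, 2.29]

Iteration 1:
  c_1 = (0.910000 + 2.290000)/2 = 1.600000
  f(c_1) = f(1.600000) = 0.199574
  f(a) × f(c) ≥ 0, new interval: [1.600000, 2.290000]

After 1 iteration(s), the approximation is c_1 = 1.600000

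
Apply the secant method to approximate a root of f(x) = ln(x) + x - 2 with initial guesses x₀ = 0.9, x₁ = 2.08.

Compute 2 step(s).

f(x) = ln(x) + x - 2
x₀ = 0.9, x₁ = 2.08

Secant formula: x_{n+1} = x_n - f(x_n)(x_n - x_{n-1})/(f(x_n) - f(x_{n-1}))

Iteration 1:
  f(0.900000) = -1.205361
  f(2.080000) = 0.812368
  x_2 = 2.080000 - 0.812368×(2.080000 - 0.900000)/(0.812368 - (-1.205361))
       = 1.604914
Iteration 2:
  f(2.080000) = 0.812368
  f(1.604914) = 0.077984
  x_3 = 1.604914 - 0.077984×(1.604914 - 2.080000)/(0.077984 - 0.812368)
       = 1.554465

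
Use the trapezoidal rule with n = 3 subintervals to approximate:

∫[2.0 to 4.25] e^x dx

f(x) = e^x
a = 2.0, b = 4.25, n = 3
h = (b - a)/n = 0.750000

Trapezoidal rule: (h/2)[f(x₀) + 2f(x₁) + 2f(x₂) + ... + f(xₙ)]

x_0 = 2.0000, f(x_0) = 7.389056, coefficient = 1
x_1 = 2.7500, f(x_1) = 15.642632, coefficient = 2
x_2 = 3.5000, f(x_2) = 33.115452, coefficient = 2
x_3 = 4.2500, f(x_3) = 70.105412, coefficient = 1

I ≈ (0.750000/2) × 175.010636 = 65.628989
Exact value: 62.716356
Error: 2.912632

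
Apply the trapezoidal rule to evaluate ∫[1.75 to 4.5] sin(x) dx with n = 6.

f(x) = sin(x)
a = 1.75, b = 4.5, n = 6
h = (b - a)/n = 0.458333

Trapezoidal rule: (h/2)[f(x₀) + 2f(x₁) + 2f(x₂) + ... + f(xₙ)]

x_0 = 1.7500, f(x_0) = 0.983986, coefficient = 1
x_1 = 2.2083, f(x_1) = 0.803564, coefficient = 2
x_2 = 2.6667, f(x_2) = 0.457273, coefficient = 2
x_3 = 3.1250, f(x_3) = 0.016592, coefficient = 2
x_4 = 3.5833, f(x_4) = -0.427514, coefficient = 2
x_5 = 4.0417, f(x_5) = -0.783373, coefficient = 2
x_6 = 4.5000, f(x_6) = -0.977530, coefficient = 1

I ≈ (0.458333/2) × 0.139540 = 0.031978
Exact value: 0.032550
Error: 0.000572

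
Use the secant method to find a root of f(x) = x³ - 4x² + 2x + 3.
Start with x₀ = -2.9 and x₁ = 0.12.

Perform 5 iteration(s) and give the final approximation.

f(x) = x³ - 4x² + 2x + 3
x₀ = -2.9, x₁ = 0.12

Secant formula: x_{n+1} = x_n - f(x_n)(x_n - x_{n-1})/(f(x_n) - f(x_{n-1}))

Iteration 1:
  f(-2.900000) = -60.829000
  f(0.120000) = 3.184128
  x_2 = 0.120000 - 3.184128×(0.120000 - (-2.900000))/(3.184128 - (-60.829000))
       = -0.030220
Iteration 2:
  f(0.120000) = 3.184128
  f(-0.030220) = 2.935879
  x_3 = -0.030220 - 2.935879×(-0.030220 - 0.120000)/(2.935879 - 3.184128)
       = -1.806776
Iteration 3:
  f(-0.030220) = 2.935879
  f(-1.806776) = -19.569423
  x_4 = -1.806776 - (-19.569423)×(-1.806776 - (-0.030220))/(-19.569423 - 2.935879)
       = -0.261977
Iteration 4:
  f(-1.806776) = -19.569423
  f(-0.261977) = 2.183539
  x_5 = -0.261977 - 2.183539×(-0.261977 - (-1.806776))/(2.183539 - (-19.569423))
       = -0.417042
Iteration 5:
  f(-0.261977) = 2.183539
  f(-0.417042) = 1.397685
  x_6 = -0.417042 - 1.397685×(-0.417042 - (-0.261977))/(1.397685 - 2.183539)
       = -0.692835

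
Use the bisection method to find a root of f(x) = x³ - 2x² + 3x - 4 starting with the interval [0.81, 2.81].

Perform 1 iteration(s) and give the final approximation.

f(x) = x³ - 2x² + 3x - 4
Initial interval: [0.81, 2.81]

Iteration 1:
  c_1 = (0.810000 + 2.810000)/2 = 1.810000
  f(c_1) = f(1.810000) = 0.807541
  f(a) × f(c) < 0, new interval: [0.810000, 1.810000]

After 1 iteration(s), the approximation is c_1 = 1.810000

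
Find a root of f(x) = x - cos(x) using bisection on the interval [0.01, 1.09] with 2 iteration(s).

f(x) = x - cos(x)
Initial interval: [0.01, 1.09]

Iteration 1:
  c_1 = (0.010000 + 1.090000)/2 = 0.550000
  f(c_1) = f(0.550000) = -0.302525
  f(a) × f(c) ≥ 0, new interval: [0.550000, 1.090000]
Iteration 2:
  c_2 = (0.550000 + 1.090000)/2 = 0.820000
  f(c_2) = f(0.820000) = 0.137779
  f(a) × f(c) < 0, new interval: [0.550000, 0.820000]

After 2 iteration(s), the approximation is c_2 = 0.820000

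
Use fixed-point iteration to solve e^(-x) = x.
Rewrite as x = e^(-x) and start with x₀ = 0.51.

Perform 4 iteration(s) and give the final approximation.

Equation: e^(-x) = x
Fixed-point form: x = e^(-x)
x₀ = 0.51

x_1 = g(0.510000) = 0.600496
x_2 = g(0.600496) = 0.548540
x_3 = g(0.548540) = 0.577793
x_4 = g(0.577793) = 0.561135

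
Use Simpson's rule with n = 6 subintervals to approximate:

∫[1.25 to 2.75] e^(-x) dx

f(x) = e^(-x)
a = 1.25, b = 2.75, n = 6
h = (b - a)/n = 0.250000

Simpson's rule: (h/3)[f(x₀) + 4f(x₁) + 2f(x₂) + ... + f(xₙ)]

x_0 = 1.2500, f(x_0) = 0.286505, coefficient = 1
x_1 = 1.5000, f(x_1) = 0.223130, coefficient = 4
x_2 = 1.7500, f(x_2) = 0.173774, coefficient = 2
x_3 = 2.0000, f(x_3) = 0.135335, coefficient = 4
x_4 = 2.2500, f(x_4) = 0.105399, coefficient = 2
x_5 = 2.5000, f(x_5) = 0.082085, coefficient = 4
x_6 = 2.7500, f(x_6) = 0.063928, coefficient = 1

I ≈ (0.250000/3) × 2.670981 = 0.222582
Exact value: 0.222577
Error: 0.000005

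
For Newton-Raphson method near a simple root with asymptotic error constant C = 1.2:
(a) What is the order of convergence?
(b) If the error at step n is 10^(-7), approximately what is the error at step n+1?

(a) Newton-Raphson has quadratic (order 2) convergence near simple roots.
    This means |e_{n+1}| ≈ C|e_n|².

(b) With |e_n| = 10^(-7) and C = 1.2:
    |e_{n+1}| ≈ 1.2 × (10^(-7))² = 1.2 × 10^(-14)

(a) 2 (quadratic); (b) |e_{n+1}| ≈ 1.200e-14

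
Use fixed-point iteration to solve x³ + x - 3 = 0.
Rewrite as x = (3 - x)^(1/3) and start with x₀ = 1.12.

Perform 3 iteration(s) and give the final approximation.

Equation: x³ + x - 3 = 0
Fixed-point form: x = (3 - x)^(1/3)
x₀ = 1.12

x_1 = g(1.120000) = 1.234201
x_2 = g(1.234201) = 1.208687
x_3 = g(1.208687) = 1.214480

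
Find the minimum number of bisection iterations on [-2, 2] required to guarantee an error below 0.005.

We need (b-a)/2^n ≤ 0.005
(2 - (-2))/2^n ≤ 0.005
4/2^n ≤ 0.005
2^n ≥ 800
n ≥ log₂(800) = 9.64
n ≥ 10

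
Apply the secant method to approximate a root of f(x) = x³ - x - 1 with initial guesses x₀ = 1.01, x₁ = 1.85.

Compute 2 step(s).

f(x) = x³ - x - 1
x₀ = 1.01, x₁ = 1.85

Secant formula: x_{n+1} = x_n - f(x_n)(x_n - x_{n-1})/(f(x_n) - f(x_{n-1}))

Iteration 1:
  f(1.010000) = -0.979699
  f(1.850000) = 3.481625
  x_2 = 1.850000 - 3.481625×(1.850000 - 1.010000)/(3.481625 - (-0.979699))
       = 1.194463
Iteration 2:
  f(1.850000) = 3.481625
  f(1.194463) = -0.490274
  x_3 = 1.194463 - (-0.490274)×(1.194463 - 1.850000)/(-0.490274 - 3.481625)
       = 1.275379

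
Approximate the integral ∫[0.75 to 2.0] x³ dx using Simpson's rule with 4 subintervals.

f(x) = x³
a = 0.75, b = 2.0, n = 4
h = (b - a)/n = 0.312500

Simpson's rule: (h/3)[f(x₀) + 4f(x₁) + 2f(x₂) + ... + f(xₙ)]

x_0 = 0.7500, f(x_0) = 0.421875, coefficient = 1
x_1 = 1.0625, f(x_1) = 1.199463, coefficient = 4
x_2 = 1.3750, f(x_2) = 2.599609, coefficient = 2
x_3 = 1.6875, f(x_3) = 4.805420, coefficient = 4
x_4 = 2.0000, f(x_4) = 8.000000, coefficient = 1

I ≈ (0.312500/3) × 37.640625 = 3.920898
Exact value: 3.920898
Error: 0.000000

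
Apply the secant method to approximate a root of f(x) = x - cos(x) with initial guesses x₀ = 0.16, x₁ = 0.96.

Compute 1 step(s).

f(x) = x - cos(x)
x₀ = 0.16, x₁ = 0.96

Secant formula: x_{n+1} = x_n - f(x_n)(x_n - x_{n-1})/(f(x_n) - f(x_{n-1}))

Iteration 1:
  f(0.160000) = -0.827227
  f(0.960000) = 0.386480
  x_2 = 0.960000 - 0.386480×(0.960000 - 0.160000)/(0.386480 - (-0.827227))
       = 0.705257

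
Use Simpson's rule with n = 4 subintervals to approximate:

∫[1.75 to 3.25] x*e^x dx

f(x) = x*e^x
a = 1.75, b = 3.25, n = 4
h = (b - a)/n = 0.375000

Simpson's rule: (h/3)[f(x₀) + 4f(x₁) + 2f(x₂) + ... + f(xₙ)]

x_0 = 1.7500, f(x_0) = 10.070555, coefficient = 1
x_1 = 2.1250, f(x_1) = 17.792407, coefficient = 4
x_2 = 2.5000, f(x_2) = 30.456235, coefficient = 2
x_3 = 2.8750, f(x_3) = 50.960594, coefficient = 4
x_4 = 3.2500, f(x_4) = 83.818605, coefficient = 1

I ≈ (0.375000/3) × 429.813635 = 53.726704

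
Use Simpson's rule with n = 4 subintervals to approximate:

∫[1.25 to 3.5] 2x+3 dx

f(x) = 2x+3
a = 1.25, b = 3.5, n = 4
h = (b - a)/n = 0.562500

Simpson's rule: (h/3)[f(x₀) + 4f(x₁) + 2f(x₂) + ... + f(xₙ)]

x_0 = 1.2500, f(x_0) = 5.500000, coefficient = 1
x_1 = 1.8125, f(x_1) = 6.625000, coefficient = 4
x_2 = 2.3750, f(x_2) = 7.750000, coefficient = 2
x_3 = 2.9375, f(x_3) = 8.875000, coefficient = 4
x_4 = 3.5000, f(x_4) = 10.000000, coefficient = 1

I ≈ (0.562500/3) × 93.000000 = 17.437500
Exact value: 17.437500
Error: 0.000000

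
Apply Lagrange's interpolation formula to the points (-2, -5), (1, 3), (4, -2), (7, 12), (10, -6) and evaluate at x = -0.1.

Lagrange interpolation formula:
P(x) = Σ yᵢ × Lᵢ(x)
where Lᵢ(x) = Π_{j≠i} (x - xⱼ)/(xᵢ - xⱼ)

L_0(-0.1) = (-0.1 - 1)/(-2 - 1) × (-0.1 - 4)/(-2 - 4) × (-0.1 - 7)/(-2 - 7) × (-0.1 - 10)/(-2 - 10) = 0.166364
L_1(-0.1) = (-0.1 - (-2))/(1 - (-2)) × (-0.1 - 4)/(1 - 4) × (-0.1 - 7)/(1 - 7) × (-0.1 - 10)/(1 - 10) = 1.149426
L_2(-0.1) = (-0.1 - (-2))/(4 - (-2)) × (-0.1 - 1)/(4 - 1) × (-0.1 - 7)/(4 - 7) × (-0.1 - 10)/(4 - 10) = -0.462574
L_3(-0.1) = (-0.1 - (-2))/(7 - (-2)) × (-0.1 - 1)/(7 - 1) × (-0.1 - 4)/(7 - 4) × (-0.1 - 10)/(7 - 10) = 0.178080
L_4(-0.1) = (-0.1 - (-2))/(10 - (-2)) × (-0.1 - 1)/(10 - 1) × (-0.1 - 4)/(10 - 4) × (-0.1 - 7)/(10 - 7) = -0.031296

P(-0.1) = (-5)×L_0(-0.1) + 3×L_1(-0.1) + (-2)×L_2(-0.1) + 12×L_3(-0.1) + (-6)×L_4(-0.1)
P(-0.1) = 5.866341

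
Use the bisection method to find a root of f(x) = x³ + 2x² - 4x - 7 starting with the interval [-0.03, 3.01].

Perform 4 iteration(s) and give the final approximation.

f(x) = x³ + 2x² - 4x - 7
Initial interval: [-0.03, 3.01]

Iteration 1:
  c_1 = (-0.030000 + 3.010000)/2 = 1.490000
  f(c_1) = f(1.490000) = -5.211851
  f(a) × f(c) ≥ 0, new interval: [1.490000, 3.010000]
Iteration 2:
  c_2 = (1.490000 + 3.010000)/2 = 2.250000
  f(c_2) = f(2.250000) = 5.515625
  f(a) × f(c) < 0, new interval: [1.490000, 2.250000]
Iteration 3:
  c_3 = (1.490000 + 2.250000)/2 = 1.870000
  f(c_3) = f(1.870000) = -0.946997
  f(a) × f(c) ≥ 0, new interval: [1.870000, 2.250000]
Iteration 4:
  c_4 = (1.870000 + 2.250000)/2 = 2.060000
  f(c_4) = f(2.060000) = 1.989016
  f(a) × f(c) < 0, new interval: [1.870000, 2.060000]

After 4 iteration(s), the approximation is c_4 = 2.060000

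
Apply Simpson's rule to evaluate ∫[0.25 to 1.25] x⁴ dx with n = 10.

f(x) = x⁴
a = 0.25, b = 1.25, n = 10
h = (b - a)/n = 0.100000

Simpson's rule: (h/3)[f(x₀) + 4f(x₁) + 2f(x₂) + ... + f(xₙ)]

x_0 = 0.2500, f(x_0) = 0.003906, coefficient = 1
x_1 = 0.3500, f(x_1) = 0.015006, coefficient = 4
x_2 = 0.4500, f(x_2) = 0.041006, coefficient = 2
x_3 = 0.5500, f(x_3) = 0.091506, coefficient = 4
x_4 = 0.6500, f(x_4) = 0.178506, coefficient = 2
x_5 = 0.7500, f(x_5) = 0.316406, coefficient = 4
x_6 = 0.8500, f(x_6) = 0.522006, coefficient = 2
x_7 = 0.9500, f(x_7) = 0.814506, coefficient = 4
x_8 = 1.0500, f(x_8) = 1.215506, coefficient = 2
x_9 = 1.1500, f(x_9) = 1.749006, coefficient = 4
x_10 = 1.2500, f(x_10) = 2.441406, coefficient = 1

I ≈ (0.100000/3) × 18.305087 = 0.610170
Exact value: 0.610156
Error: 0.000013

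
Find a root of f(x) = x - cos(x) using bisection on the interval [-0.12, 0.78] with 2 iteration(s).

f(x) = x - cos(x)
Initial interval: [-0.12, 0.78]

Iteration 1:
  c_1 = (-0.120000 + 0.780000)/2 = 0.330000
  f(c_1) = f(0.330000) = -0.616042
  f(a) × f(c) ≥ 0, new interval: [0.330000, 0.780000]
Iteration 2:
  c_2 = (0.330000 + 0.780000)/2 = 0.555000
  f(c_2) = f(0.555000) = -0.294900
  f(a) × f(c) ≥ 0, new interval: [0.555000, 0.780000]

After 2 iteration(s), the approximation is c_2 = 0.555000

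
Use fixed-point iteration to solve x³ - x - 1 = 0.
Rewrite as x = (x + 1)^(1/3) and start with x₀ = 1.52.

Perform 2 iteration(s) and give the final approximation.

Equation: x³ - x - 1 = 0
Fixed-point form: x = (x + 1)^(1/3)
x₀ = 1.52

x_1 = g(1.520000) = 1.360818
x_2 = g(1.360818) = 1.331540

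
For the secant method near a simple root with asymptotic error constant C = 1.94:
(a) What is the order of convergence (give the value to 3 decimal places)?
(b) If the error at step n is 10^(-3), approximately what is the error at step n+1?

(a) Secant method has superlinear convergence with order φ = (1+√5)/2 ≈ 1.618.
    This means |e_{n+1}| ≈ C|e_n|^1.618.

(b) With |e_n| = 10^(-3) and C = 1.94:
    |e_{n+1}| ≈ 1.94 × (10^(-3))^1.618 = 1.94 × 10^(-4.85)

(a) ≈ 1.618 (golden ratio); (b) |e_{n+1}| ≈ 2.715e-05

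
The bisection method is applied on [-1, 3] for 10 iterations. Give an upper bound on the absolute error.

Bisection error bound: |error| ≤ (b-a)/2^n
|error| ≤ (3 - (-1))/2^10 = 4/2^10
|error| ≤ 0.0039062500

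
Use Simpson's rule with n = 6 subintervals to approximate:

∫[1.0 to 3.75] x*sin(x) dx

f(x) = x*sin(x)
a = 1.0, b = 3.75, n = 6
h = (b - a)/n = 0.458333

Simpson's rule: (h/3)[f(x₀) + 4f(x₁) + 2f(x₂) + ... + f(xₙ)]

x_0 = 1.0000, f(x_0) = 0.841471, coefficient = 1
x_1 = 1.4583, f(x_1) = 1.449121, coefficient = 4
x_2 = 1.9167, f(x_2) = 1.803163, coefficient = 2
x_3 = 2.3750, f(x_3) = 1.647502, coefficient = 4
x_4 = 2.8333, f(x_4) = 0.859635, coefficient = 2
x_5 = 3.2917, f(x_5) = -0.492141, coefficient = 4
x_6 = 3.7500, f(x_6) = -2.143355, coefficient = 1

I ≈ (0.458333/3) × 14.441636 = 2.206361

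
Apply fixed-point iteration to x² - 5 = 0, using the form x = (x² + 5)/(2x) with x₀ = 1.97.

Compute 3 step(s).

Equation: x² - 5 = 0
Fixed-point form: x = (x² + 5)/(2x)
x₀ = 1.97

x_1 = g(1.970000) = 2.254036
x_2 = g(2.254036) = 2.236140
x_3 = g(2.236140) = 2.236068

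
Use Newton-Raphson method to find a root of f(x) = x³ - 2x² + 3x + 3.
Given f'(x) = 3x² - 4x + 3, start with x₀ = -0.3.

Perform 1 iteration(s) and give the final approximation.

f(x) = x³ - 2x² + 3x + 3
f'(x) = 3x² - 4x + 3
x₀ = -0.3

Newton-Raphson formula: x_{n+1} = x_n - f(x_n)/f'(x_n)

Iteration 1:
  f(-0.300000) = 1.893000
  f'(-0.300000) = 4.470000
  x_1 = -0.300000 - 1.893000/4.470000 = -0.723490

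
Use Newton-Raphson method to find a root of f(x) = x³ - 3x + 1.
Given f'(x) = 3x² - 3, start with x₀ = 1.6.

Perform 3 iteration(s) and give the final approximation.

f(x) = x³ - 3x + 1
f'(x) = 3x² - 3
x₀ = 1.6

Newton-Raphson formula: x_{n+1} = x_n - f(x_n)/f'(x_n)

Iteration 1:
  f(1.600000) = 0.296000
  f'(1.600000) = 4.680000
  x_1 = 1.600000 - 0.296000/4.680000 = 1.536752
Iteration 2:
  f(1.536752) = 0.018948
  f'(1.536752) = 4.084821
  x_2 = 1.536752 - 0.018948/4.084821 = 1.532113
Iteration 3:
  f(1.532113) = 0.000099
  f'(1.532113) = 4.042114
  x_3 = 1.532113 - 0.000099/4.042114 = 1.532089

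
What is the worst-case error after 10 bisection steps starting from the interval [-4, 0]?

Bisection error bound: |error| ≤ (b-a)/2^n
|error| ≤ (0 - (-4))/2^10 = 4/2^10
|error| ≤ 0.0039062500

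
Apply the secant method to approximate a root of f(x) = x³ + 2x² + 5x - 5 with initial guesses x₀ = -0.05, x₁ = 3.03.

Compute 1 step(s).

f(x) = x³ + 2x² + 5x - 5
x₀ = -0.05, x₁ = 3.03

Secant formula: x_{n+1} = x_n - f(x_n)(x_n - x_{n-1})/(f(x_n) - f(x_{n-1}))

Iteration 1:
  f(-0.050000) = -5.245125
  f(3.030000) = 56.329927
  x_2 = 3.030000 - 56.329927×(3.030000 - (-0.050000))/(56.329927 - (-5.245125))
       = 0.212363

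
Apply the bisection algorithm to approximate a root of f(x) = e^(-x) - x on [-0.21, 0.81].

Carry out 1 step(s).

f(x) = e^(-x) - x
Initial interval: [-0.21, 0.81]

Iteration 1:
  c_1 = (-0.210000 + 0.810000)/2 = 0.300000
  f(c_1) = f(0.300000) = 0.440818
  f(a) × f(c) ≥ 0, new interval: [0.300000, 0.810000]

After 1 iteration(s), the approximation is c_1 = 0.300000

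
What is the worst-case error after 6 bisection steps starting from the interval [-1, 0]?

Bisection error bound: |error| ≤ (b-a)/2^n
|error| ≤ (0 - (-1))/2^6 = 1/2^6
|error| ≤ 0.0156250000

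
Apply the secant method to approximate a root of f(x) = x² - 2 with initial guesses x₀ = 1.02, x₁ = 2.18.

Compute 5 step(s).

f(x) = x² - 2
x₀ = 1.02, x₁ = 2.18

Secant formula: x_{n+1} = x_n - f(x_n)(x_n - x_{n-1})/(f(x_n) - f(x_{n-1}))

Iteration 1:
  f(1.020000) = -0.959600
  f(2.180000) = 2.752400
  x_2 = 2.180000 - 2.752400×(2.180000 - 1.020000)/(2.752400 - (-0.959600))
       = 1.319875
Iteration 2:
  f(2.180000) = 2.752400
  f(1.319875) = -0.257930
  x_3 = 1.319875 - (-0.257930)×(1.319875 - 2.180000)/(-0.257930 - 2.752400)
       = 1.393572
Iteration 3:
  f(1.319875) = -0.257930
  f(1.393572) = -0.057957
  x_4 = 1.393572 - (-0.057957)×(1.393572 - 1.319875)/(-0.057957 - (-0.257930))
       = 1.414931
Iteration 4:
  f(1.393572) = -0.057957
  f(1.414931) = 0.002030
  x_5 = 1.414931 - 0.002030×(1.414931 - 1.393572)/(0.002030 - (-0.057957))
       = 1.414208
Iteration 5:
  f(1.414931) = 0.002030
  f(1.414208) = -0.000015
  x_6 = 1.414208 - (-0.000015)×(1.414208 - 1.414931)/(-0.000015 - 0.002030)
       = 1.414214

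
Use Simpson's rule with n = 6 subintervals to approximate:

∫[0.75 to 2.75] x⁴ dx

f(x) = x⁴
a = 0.75, b = 2.75, n = 6
h = (b - a)/n = 0.333333

Simpson's rule: (h/3)[f(x₀) + 4f(x₁) + 2f(x₂) + ... + f(xₙ)]

x_0 = 0.7500, f(x_0) = 0.316406, coefficient = 1
x_1 = 1.0833, f(x_1) = 1.377363, coefficient = 4
x_2 = 1.4167, f(x_2) = 4.027826, coefficient = 2
x_3 = 1.7500, f(x_3) = 9.378906, coefficient = 4
x_4 = 2.0833, f(x_4) = 18.838011, coefficient = 2
x_5 = 2.4167, f(x_5) = 34.108845, coefficient = 4
x_6 = 2.7500, f(x_6) = 57.191406, coefficient = 1

I ≈ (0.333333/3) × 282.699942 = 31.411105
Exact value: 31.407813
Error: 0.003292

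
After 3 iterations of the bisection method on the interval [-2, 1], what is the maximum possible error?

Bisection error bound: |error| ≤ (b-a)/2^n
|error| ≤ (1 - (-2))/2^3 = 3/2^3
|error| ≤ 0.3750000000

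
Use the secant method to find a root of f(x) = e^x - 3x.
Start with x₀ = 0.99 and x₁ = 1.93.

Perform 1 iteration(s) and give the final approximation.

f(x) = e^x - 3x
x₀ = 0.99, x₁ = 1.93

Secant formula: x_{n+1} = x_n - f(x_n)(x_n - x_{n-1})/(f(x_n) - f(x_{n-1}))

Iteration 1:
  f(0.990000) = -0.278766
  f(1.930000) = 1.099510
  x_2 = 1.930000 - 1.099510×(1.930000 - 0.990000)/(1.099510 - (-0.278766))
       = 1.180121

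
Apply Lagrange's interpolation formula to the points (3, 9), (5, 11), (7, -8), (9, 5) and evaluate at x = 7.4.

Lagrange interpolation formula:
P(x) = Σ yᵢ × Lᵢ(x)
where Lᵢ(x) = Π_{j≠i} (x - xⱼ)/(xᵢ - xⱼ)

L_0(7.4) = (7.4 - 5)/(3 - 5) × (7.4 - 7)/(3 - 7) × (7.4 - 9)/(3 - 9) = 0.032000
L_1(7.4) = (7.4 - 3)/(5 - 3) × (7.4 - 7)/(5 - 7) × (7.4 - 9)/(5 - 9) = -0.176000
L_2(7.4) = (7.4 - 3)/(7 - 3) × (7.4 - 5)/(7 - 5) × (7.4 - 9)/(7 - 9) = 1.056000
L_3(7.4) = (7.4 - 3)/(9 - 3) × (7.4 - 5)/(9 - 5) × (7.4 - 7)/(9 - 7) = 0.088000

P(7.4) = 9×L_0(7.4) + 11×L_1(7.4) + (-8)×L_2(7.4) + 5×L_3(7.4)
P(7.4) = -9.656000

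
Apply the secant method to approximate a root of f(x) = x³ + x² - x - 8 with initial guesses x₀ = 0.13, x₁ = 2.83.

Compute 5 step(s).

f(x) = x³ + x² - x - 8
x₀ = 0.13, x₁ = 2.83

Secant formula: x_{n+1} = x_n - f(x_n)(x_n - x_{n-1})/(f(x_n) - f(x_{n-1}))

Iteration 1:
  f(0.130000) = -8.110903
  f(2.830000) = 19.844087
  x_2 = 2.830000 - 19.844087×(2.830000 - 0.130000)/(19.844087 - (-8.110903))
       = 0.913382
Iteration 2:
  f(2.830000) = 19.844087
  f(0.913382) = -7.317111
  x_3 = 0.913382 - (-7.317111)×(0.913382 - 2.830000)/(-7.317111 - 19.844087)
       = 1.429711
Iteration 3:
  f(0.913382) = -7.317111
  f(1.429711) = -4.463205
  x_4 = 1.429711 - (-4.463205)×(1.429711 - 0.913382)/(-4.463205 - (-7.317111))
       = 2.237194
Iteration 4:
  f(1.429711) = -4.463205
  f(2.237194) = 5.965078
  x_5 = 2.237194 - 5.965078×(2.237194 - 1.429711)/(5.965078 - (-4.463205))
       = 1.775306
Iteration 5:
  f(2.237194) = 5.965078
  f(1.775306) = -1.028346
  x_6 = 1.775306 - (-1.028346)×(1.775306 - 2.237194)/(-1.028346 - 5.965078)
       = 1.843224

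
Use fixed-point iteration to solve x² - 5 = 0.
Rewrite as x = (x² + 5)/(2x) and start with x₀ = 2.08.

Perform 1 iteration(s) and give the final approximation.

Equation: x² - 5 = 0
Fixed-point form: x = (x² + 5)/(2x)
x₀ = 2.08

x_1 = g(2.080000) = 2.241923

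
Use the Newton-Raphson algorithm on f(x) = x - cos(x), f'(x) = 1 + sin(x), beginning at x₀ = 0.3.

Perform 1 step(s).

f(x) = x - cos(x)
f'(x) = 1 + sin(x)
x₀ = 0.3

Newton-Raphson formula: x_{n+1} = x_n - f(x_n)/f'(x_n)

Iteration 1:
  f(0.300000) = -0.655336
  f'(0.300000) = 1.295520
  x_1 = 0.300000 - (-0.655336)/1.295520 = 0.805848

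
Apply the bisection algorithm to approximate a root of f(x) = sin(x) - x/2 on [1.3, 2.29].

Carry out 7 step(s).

f(x) = sin(x) - x/2
Initial interval: [1.3, 2.29]

Iteration 1:
  c_1 = (1.300000 + 2.290000)/2 = 1.795000
  f(c_1) = f(1.795000) = 0.077471
  f(a) × f(c) ≥ 0, new interval: [1.795000, 2.290000]
Iteration 2:
  c_2 = (1.795000 + 2.290000)/2 = 2.042500
  f(c_2) = f(2.042500) = -0.130455
  f(a) × f(c) < 0, new interval: [1.795000, 2.042500]
Iteration 3:
  c_3 = (1.795000 + 2.042500)/2 = 1.918750
  f(c_3) = f(1.918750) = -0.019303
  f(a) × f(c) < 0, new interval: [1.795000, 1.918750]
Iteration 4:
  c_4 = (1.795000 + 1.918750)/2 = 1.856875
  f(c_4) = f(1.856875) = 0.030920
  f(a) × f(c) ≥ 0, new interval: [1.856875, 1.918750]
Iteration 5:
  c_5 = (1.856875 + 1.918750)/2 = 1.887812
  f(c_5) = f(1.887812) = 0.006264
  f(a) × f(c) ≥ 0, new interval: [1.887812, 1.918750]
Iteration 6:
  c_6 = (1.887812 + 1.918750)/2 = 1.903281
  f(c_6) = f(1.903281) = -0.006406
  f(a) × f(c) < 0, new interval: [1.887812, 1.903281]
Iteration 7:
  c_7 = (1.887812 + 1.903281)/2 = 1.895547
  f(c_7) = f(1.895547) = -0.000043
  f(a) × f(c) < 0, new interval: [1.887812, 1.895547]

After 7 iteration(s), the approximation is c_7 = 1.895547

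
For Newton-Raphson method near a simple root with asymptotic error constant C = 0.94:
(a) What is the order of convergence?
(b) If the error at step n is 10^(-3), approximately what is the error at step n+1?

(a) Newton-Raphson has quadratic (order 2) convergence near simple roots.
    This means |e_{n+1}| ≈ C|e_n|².

(b) With |e_n| = 10^(-3) and C = 0.94:
    |e_{n+1}| ≈ 0.94 × (10^(-3))² = 0.94 × 10^(-6)

(a) 2 (quadratic); (b) |e_{n+1}| ≈ 9.400e-07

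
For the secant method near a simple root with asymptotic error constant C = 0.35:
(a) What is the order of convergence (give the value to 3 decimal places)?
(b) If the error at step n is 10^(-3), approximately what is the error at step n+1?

(a) Secant method has superlinear convergence with order φ = (1+√5)/2 ≈ 1.618.
    This means |e_{n+1}| ≈ C|e_n|^1.618.

(b) With |e_n| = 10^(-3) and C = 0.35:
    |e_{n+1}| ≈ 0.35 × (10^(-3))^1.618 = 0.35 × 10^(-4.85)

(a) ≈ 1.618 (golden ratio); (b) |e_{n+1}| ≈ 4.897e-06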